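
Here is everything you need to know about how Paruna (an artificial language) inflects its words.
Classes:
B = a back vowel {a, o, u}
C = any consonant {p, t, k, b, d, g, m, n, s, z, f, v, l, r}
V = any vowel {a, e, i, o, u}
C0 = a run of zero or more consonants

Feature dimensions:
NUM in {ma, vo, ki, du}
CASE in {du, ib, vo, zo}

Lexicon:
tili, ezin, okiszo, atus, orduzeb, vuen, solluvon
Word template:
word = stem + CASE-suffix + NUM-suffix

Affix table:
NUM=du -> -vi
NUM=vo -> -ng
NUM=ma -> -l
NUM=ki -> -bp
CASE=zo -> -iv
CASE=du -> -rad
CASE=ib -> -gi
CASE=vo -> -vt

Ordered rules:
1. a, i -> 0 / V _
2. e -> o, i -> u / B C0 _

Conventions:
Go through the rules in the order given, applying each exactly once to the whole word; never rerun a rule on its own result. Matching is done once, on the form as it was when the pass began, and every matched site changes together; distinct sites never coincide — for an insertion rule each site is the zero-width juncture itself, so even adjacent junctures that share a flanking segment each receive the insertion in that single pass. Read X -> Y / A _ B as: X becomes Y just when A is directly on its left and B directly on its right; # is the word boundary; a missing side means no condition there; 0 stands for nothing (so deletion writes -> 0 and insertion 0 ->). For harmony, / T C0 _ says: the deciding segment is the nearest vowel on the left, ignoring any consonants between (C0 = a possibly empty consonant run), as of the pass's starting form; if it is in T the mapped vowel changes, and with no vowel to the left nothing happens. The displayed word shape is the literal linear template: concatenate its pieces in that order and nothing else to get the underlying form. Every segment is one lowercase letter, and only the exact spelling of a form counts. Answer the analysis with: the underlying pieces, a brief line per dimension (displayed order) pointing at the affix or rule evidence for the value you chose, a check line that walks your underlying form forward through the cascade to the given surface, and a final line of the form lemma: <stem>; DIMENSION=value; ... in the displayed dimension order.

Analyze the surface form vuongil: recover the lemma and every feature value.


underlying: vuen-gi-l
NUM=ma - signalled by the affix -l
CASE=ib - signalled by the affix -gi
check: vuengil -> vuengil -> vuongil
lemma: vuen; NUM=ma; CASE=ib


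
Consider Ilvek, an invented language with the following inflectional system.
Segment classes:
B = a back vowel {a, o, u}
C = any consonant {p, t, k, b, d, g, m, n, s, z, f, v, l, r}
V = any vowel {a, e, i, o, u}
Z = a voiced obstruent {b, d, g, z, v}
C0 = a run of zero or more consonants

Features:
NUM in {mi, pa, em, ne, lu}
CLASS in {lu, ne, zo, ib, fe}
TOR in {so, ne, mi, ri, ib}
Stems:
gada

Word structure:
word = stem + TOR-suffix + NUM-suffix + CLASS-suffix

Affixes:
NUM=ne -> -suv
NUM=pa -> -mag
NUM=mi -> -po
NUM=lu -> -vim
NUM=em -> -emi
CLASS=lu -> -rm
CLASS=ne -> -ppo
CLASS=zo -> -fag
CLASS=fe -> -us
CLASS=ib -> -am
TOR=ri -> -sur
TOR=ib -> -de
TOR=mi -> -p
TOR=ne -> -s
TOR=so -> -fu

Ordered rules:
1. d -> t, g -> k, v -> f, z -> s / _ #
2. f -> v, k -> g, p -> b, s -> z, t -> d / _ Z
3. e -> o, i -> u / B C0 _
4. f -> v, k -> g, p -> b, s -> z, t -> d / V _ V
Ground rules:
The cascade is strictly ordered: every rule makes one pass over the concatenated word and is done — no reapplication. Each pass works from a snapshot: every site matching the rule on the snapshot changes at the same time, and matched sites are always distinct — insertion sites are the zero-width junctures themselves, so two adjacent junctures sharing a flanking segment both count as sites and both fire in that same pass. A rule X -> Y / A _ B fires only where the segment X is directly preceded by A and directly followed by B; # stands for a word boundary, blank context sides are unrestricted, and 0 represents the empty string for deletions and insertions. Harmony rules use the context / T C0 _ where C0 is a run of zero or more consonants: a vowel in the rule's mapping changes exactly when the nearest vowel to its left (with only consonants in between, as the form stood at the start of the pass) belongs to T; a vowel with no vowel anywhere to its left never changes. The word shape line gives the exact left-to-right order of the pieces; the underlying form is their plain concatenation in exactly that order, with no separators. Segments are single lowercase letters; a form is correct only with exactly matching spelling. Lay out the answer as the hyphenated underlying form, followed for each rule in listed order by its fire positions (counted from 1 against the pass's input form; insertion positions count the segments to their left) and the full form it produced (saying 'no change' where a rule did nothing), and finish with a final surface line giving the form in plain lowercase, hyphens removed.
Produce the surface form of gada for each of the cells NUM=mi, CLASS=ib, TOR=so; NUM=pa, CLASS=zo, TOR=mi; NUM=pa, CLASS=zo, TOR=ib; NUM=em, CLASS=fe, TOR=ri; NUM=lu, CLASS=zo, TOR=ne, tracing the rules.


cell NUM=mi, CLASS=ib, TOR=so:
underlying: gada-fu-po-am
1. d -> t, g -> k, v -> f, z -> s / _ #: no change
2. f -> v, k -> g, p -> b, s -> z, t -> d / _ Z: no change
3. e -> o, i -> u / B C0 _: no change
4. f -> v, k -> g, p -> b, s -> z, t -> d / V _ V: fires at position(s) 5, 7: gadavuboam
surface: gadavuboam

cell NUM=pa, CLASS=zo, TOR=mi:
underlying: gada-p-mag-fag
1. d -> t, g -> k, v -> f, z -> s / _ #: fires at position(s) 11: gadapmagfak
2. f -> v, k -> g, p -> b, s -> z, t -> d / _ Z: no change
3. e -> o, i -> u / B C0 _: no change
4. f -> v, k -> g, p -> b, s -> z, t -> d / V _ V: no change
surface: gadapmagfak

cell NUM=pa, CLASS=zo, TOR=ib:
underlying: gada-de-mag-fag
1. d -> t, g -> k, v -> f, z -> s / _ #: fires at position(s) 12: gadademagfak
2. f -> v, k -> g, p -> b, s -> z, t -> d / _ Z: no change
3. e -> o, i -> u / B C0 _: fires at position(s) 6: gadadomagfak
4. f -> v, k -> g, p -> b, s -> z, t -> d / V _ V: no change
surface: gadadomagfak

cell NUM=em, CLASS=fe, TOR=ri:
underlying: gada-sur-emi-us
1. d -> t, g -> k, v -> f, z -> s / _ #: no change
2. f -> v, k -> g, p -> b, s -> z, t -> d / _ Z: no change
3. e -> o, i -> u / B C0 _: fires at position(s) 8: gadasuromius
4. f -> v, k -> g, p -> b, s -> z, t -> d / V _ V: fires at position(s) 5: gadazuromius
surface: gadazuromius

cell NUM=lu, CLASS=zo, TOR=ne:
underlying: gada-s-vim-fag
1. d -> t, g -> k, v -> f, z -> s / _ #: fires at position(s) 11: gadasvimfak
2. f -> v, k -> g, p -> b, s -> z, t -> d / _ Z: fires at position(s) 5: gadazvimfak
3. e -> o, i -> u / B C0 _: fires at position(s) 7: gadazvumfak
4. f -> v, k -> g, p -> b, s -> z, t -> d / V _ V: no change
surface: gadazvumfak


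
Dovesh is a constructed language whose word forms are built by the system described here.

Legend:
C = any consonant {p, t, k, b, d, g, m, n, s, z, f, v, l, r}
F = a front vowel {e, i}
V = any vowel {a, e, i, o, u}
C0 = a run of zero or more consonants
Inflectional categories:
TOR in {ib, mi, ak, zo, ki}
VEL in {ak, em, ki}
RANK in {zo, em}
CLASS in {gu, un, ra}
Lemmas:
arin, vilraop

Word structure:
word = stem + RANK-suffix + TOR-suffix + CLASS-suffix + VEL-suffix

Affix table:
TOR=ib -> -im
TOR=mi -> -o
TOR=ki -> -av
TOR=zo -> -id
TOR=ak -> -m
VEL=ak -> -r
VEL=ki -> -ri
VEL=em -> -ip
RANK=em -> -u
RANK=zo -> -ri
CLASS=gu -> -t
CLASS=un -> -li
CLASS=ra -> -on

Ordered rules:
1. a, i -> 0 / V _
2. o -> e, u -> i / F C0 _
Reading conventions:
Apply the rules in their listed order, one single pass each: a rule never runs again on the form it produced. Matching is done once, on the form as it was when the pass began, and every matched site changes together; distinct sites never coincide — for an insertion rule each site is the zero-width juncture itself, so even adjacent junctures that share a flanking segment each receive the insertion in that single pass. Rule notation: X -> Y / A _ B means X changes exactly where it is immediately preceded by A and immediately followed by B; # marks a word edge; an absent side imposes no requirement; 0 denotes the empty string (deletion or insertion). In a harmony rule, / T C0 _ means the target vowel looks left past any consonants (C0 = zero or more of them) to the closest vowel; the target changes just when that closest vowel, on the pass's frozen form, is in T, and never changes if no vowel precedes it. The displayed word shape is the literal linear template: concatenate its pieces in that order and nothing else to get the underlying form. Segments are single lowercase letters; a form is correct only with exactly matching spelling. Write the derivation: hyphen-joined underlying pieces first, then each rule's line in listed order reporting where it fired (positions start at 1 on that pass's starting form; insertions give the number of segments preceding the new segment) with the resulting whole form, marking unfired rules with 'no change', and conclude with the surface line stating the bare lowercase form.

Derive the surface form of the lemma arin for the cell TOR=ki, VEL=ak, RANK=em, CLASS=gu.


underlying: arin-u-av-t-r
1. a, i -> 0 / V _: fires at position(s) 6: arinuvtr
2. o -> e, u -> i / F C0 _: fires at position(s) 5: arinivtr
surface: arinivtr


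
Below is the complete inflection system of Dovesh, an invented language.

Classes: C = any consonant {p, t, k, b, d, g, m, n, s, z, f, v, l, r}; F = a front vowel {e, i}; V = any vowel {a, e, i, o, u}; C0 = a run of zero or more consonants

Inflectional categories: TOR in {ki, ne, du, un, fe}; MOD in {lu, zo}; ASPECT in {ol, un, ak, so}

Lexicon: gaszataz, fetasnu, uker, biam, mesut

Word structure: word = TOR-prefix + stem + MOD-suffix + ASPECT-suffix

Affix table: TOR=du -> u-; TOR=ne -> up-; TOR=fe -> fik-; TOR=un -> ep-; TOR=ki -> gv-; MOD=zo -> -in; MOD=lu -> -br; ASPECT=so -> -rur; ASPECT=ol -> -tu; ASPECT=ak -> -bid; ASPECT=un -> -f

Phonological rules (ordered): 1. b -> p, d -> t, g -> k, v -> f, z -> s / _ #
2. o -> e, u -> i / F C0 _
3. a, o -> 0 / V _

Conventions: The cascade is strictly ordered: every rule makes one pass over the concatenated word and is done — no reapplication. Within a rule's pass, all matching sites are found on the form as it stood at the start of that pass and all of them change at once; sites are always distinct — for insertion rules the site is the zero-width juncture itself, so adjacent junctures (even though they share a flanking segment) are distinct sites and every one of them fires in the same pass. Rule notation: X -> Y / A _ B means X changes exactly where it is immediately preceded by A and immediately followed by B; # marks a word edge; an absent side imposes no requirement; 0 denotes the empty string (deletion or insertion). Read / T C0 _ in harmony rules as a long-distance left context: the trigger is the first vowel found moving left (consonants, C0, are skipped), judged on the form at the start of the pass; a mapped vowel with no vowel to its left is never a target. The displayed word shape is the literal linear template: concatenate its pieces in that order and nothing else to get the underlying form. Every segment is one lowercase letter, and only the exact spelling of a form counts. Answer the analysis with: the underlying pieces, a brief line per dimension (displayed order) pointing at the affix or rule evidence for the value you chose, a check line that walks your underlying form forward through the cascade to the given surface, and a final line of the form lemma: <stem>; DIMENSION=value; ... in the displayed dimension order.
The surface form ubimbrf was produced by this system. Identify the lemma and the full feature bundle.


underlying: u-biam-br-f
TOR=du - signalled by the affix u-
MOD=lu - signalled by the affix -br
ASPECT=un - signalled by the affix -f
check: ubiambrf -> ubiambrf -> ubiambrf -> ubimbrf
lemma: biam; TOR=du; MOD=lu; ASPECT=un


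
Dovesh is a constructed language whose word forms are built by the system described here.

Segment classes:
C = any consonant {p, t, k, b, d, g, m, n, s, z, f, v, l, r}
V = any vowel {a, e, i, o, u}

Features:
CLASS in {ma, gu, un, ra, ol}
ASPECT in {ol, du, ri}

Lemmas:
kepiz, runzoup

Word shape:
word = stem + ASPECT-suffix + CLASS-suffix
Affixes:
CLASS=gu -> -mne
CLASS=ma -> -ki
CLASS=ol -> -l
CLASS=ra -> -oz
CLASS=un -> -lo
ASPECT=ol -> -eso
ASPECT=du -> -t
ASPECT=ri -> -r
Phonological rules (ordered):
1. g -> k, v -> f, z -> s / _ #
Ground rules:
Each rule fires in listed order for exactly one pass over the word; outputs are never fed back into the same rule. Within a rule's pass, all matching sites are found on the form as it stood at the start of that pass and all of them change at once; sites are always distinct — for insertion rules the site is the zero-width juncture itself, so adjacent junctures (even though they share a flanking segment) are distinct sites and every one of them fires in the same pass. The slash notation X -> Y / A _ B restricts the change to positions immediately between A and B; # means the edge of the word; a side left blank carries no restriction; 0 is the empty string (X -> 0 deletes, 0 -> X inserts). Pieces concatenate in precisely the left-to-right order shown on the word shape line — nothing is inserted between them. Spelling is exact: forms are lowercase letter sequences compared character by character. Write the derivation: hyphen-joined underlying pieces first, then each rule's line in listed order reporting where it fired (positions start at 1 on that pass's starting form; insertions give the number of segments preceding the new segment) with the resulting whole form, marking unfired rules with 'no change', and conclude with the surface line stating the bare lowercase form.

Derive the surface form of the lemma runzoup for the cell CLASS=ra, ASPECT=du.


underlying: runzoup-t-oz
1. g -> k, v -> f, z -> s / _ #: fires at position(s) 10: runzouptos
surface: runzouptos


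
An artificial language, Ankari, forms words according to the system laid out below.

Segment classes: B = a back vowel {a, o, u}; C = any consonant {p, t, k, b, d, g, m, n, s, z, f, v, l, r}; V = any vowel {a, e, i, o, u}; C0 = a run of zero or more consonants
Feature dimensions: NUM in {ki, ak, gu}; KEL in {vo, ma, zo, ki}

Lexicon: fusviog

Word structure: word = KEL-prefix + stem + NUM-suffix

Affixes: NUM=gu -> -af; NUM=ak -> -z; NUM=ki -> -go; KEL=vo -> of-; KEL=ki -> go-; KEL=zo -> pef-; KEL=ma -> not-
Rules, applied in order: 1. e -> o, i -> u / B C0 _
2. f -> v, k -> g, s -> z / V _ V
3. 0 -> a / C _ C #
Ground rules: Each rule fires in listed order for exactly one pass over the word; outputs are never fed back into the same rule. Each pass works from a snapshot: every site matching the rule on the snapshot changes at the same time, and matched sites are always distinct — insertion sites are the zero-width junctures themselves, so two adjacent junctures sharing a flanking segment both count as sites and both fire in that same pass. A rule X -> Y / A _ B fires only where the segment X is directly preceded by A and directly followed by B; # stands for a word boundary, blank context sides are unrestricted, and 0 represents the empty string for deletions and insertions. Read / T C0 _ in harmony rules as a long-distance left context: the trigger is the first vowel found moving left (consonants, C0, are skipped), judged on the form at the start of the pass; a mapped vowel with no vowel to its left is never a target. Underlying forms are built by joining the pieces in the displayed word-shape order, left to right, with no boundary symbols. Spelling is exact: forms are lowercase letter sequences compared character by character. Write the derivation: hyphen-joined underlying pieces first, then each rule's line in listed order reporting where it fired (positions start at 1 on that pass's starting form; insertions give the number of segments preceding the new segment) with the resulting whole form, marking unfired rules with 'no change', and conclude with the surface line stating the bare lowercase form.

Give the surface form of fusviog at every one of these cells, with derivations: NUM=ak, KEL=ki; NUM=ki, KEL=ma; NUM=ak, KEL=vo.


cell NUM=ak, KEL=ki:
underlying: go-fusviog-z
1. e -> o, i -> u / B C0 _: fires at position(s) 7: gofusvuogz
2. f -> v, k -> g, s -> z / V _ V: fires at position(s) 3: govusvuogz
3. 0 -> a / C _ C #: inserts after position(s) 9: govusvuogaz
surface: govusvuogaz

cell NUM=ki, KEL=ma:
underlying: not-fusviog-go
1. e -> o, i -> u / B C0 _: fires at position(s) 8: notfusvuoggo
2. f -> v, k -> g, s -> z / V _ V: no change
3. 0 -> a / C _ C #: no change
surface: notfusvuoggo

cell NUM=ak, KEL=vo:
underlying: of-fusviog-z
1. e -> o, i -> u / B C0 _: fires at position(s) 7: offusvuogz
2. f -> v, k -> g, s -> z / V _ V: no change
3. 0 -> a / C _ C #: inserts after position(s) 9: offusvuogaz
surface: offusvuogaz


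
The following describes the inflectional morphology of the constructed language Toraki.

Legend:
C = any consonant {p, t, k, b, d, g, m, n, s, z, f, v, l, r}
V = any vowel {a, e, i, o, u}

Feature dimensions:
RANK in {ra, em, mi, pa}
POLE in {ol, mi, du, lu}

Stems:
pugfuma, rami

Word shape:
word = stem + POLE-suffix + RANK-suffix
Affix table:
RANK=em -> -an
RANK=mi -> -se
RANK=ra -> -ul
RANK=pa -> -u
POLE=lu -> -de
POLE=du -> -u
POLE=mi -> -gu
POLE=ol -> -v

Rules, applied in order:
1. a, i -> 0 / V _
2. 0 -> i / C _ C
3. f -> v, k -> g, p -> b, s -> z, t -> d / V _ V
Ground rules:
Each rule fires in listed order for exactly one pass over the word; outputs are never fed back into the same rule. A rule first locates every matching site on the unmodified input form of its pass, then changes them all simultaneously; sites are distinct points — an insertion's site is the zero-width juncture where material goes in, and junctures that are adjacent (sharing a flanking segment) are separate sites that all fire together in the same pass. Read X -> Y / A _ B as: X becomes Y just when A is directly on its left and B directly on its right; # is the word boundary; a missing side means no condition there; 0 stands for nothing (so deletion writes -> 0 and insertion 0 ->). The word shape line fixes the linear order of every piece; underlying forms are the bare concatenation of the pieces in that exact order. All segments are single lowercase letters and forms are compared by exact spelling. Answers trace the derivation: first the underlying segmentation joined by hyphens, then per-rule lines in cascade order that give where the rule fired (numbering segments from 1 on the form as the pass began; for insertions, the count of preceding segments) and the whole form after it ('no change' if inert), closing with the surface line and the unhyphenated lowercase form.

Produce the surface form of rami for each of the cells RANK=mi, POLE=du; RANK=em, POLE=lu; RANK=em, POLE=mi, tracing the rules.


cell RANK=mi, POLE=du:
underlying: rami-u-se
1. a, i -> 0 / V _: no change
2. 0 -> i / C _ C: no change
3. f -> v, k -> g, p -> b, s -> z, t -> d / V _ V: fires at position(s) 6: ramiuze
surface: ramiuze

cell RANK=em, POLE=lu:
underlying: rami-de-an
1. a, i -> 0 / V _: fires at position(s) 7: ramiden
2. 0 -> i / C _ C: no change
3. f -> v, k -> g, p -> b, s -> z, t -> d / V _ V: no change
surface: ramiden

cell RANK=em, POLE=mi:
underlying: rami-gu-an
1. a, i -> 0 / V _: fires at position(s) 7: ramigun
2. 0 -> i / C _ C: no change
3. f -> v, k -> g, p -> b, s -> z, t -> d / V _ V: no change
surface: ramigun


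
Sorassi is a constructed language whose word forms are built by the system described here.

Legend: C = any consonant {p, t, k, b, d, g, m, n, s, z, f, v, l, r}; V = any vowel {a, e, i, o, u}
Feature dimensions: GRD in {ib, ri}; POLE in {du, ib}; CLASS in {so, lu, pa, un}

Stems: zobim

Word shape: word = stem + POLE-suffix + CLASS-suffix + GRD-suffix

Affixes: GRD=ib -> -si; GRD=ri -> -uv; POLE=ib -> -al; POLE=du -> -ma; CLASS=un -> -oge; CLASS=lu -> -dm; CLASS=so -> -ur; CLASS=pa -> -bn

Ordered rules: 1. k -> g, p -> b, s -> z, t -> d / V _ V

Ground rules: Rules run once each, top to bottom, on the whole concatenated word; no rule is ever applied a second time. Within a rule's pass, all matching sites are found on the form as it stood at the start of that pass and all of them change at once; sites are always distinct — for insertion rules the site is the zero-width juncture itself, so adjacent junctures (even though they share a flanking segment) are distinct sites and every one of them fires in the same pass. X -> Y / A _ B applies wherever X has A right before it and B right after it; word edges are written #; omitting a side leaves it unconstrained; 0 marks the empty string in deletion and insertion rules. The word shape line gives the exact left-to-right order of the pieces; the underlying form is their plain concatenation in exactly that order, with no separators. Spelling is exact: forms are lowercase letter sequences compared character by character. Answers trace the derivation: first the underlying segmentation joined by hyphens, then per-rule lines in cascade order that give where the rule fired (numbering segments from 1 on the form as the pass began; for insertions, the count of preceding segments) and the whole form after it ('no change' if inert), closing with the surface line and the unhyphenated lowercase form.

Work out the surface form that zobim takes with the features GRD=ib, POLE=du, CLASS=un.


underlying: zobim-ma-oge-si
1. k -> g, p -> b, s -> z, t -> d / V _ V: fires at position(s) 11: zobimmaogezi
surface: zobimmaogezi


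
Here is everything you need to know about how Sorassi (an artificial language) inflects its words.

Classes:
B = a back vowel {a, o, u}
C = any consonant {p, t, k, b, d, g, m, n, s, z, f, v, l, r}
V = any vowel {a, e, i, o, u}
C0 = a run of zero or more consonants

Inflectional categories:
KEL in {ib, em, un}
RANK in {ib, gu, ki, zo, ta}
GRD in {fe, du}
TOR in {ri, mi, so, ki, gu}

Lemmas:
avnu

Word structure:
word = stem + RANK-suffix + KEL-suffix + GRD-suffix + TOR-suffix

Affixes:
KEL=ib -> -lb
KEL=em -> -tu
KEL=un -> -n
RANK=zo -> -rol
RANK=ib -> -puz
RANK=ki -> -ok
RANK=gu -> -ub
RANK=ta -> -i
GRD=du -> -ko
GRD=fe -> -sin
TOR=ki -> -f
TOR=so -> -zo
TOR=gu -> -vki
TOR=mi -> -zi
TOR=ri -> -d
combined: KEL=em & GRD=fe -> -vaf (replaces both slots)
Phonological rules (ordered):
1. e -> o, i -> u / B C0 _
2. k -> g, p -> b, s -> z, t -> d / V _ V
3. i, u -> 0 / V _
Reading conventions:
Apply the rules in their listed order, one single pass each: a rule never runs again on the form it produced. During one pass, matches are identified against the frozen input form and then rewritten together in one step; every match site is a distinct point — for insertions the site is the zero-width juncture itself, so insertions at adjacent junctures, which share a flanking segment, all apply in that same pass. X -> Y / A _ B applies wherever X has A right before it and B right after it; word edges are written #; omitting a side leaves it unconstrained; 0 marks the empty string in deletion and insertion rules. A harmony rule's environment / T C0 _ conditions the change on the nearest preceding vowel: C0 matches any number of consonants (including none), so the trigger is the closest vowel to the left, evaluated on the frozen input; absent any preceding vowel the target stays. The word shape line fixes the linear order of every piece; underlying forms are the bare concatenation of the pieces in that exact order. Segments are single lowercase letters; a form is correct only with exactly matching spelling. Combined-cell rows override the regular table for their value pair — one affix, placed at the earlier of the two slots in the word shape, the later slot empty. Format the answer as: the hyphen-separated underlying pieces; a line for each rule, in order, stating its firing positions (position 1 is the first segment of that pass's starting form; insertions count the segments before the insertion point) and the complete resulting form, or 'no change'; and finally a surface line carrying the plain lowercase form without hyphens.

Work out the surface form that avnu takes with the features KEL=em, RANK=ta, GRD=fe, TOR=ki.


underlying: avnu-i-vaf-f
1. e -> o, i -> u / B C0 _: fires at position(s) 5: avnuuvaff
2. k -> g, p -> b, s -> z, t -> d / V _ V: no change
3. i, u -> 0 / V _: fires at position(s) 5: avnuvaff
surface: avnuvaff


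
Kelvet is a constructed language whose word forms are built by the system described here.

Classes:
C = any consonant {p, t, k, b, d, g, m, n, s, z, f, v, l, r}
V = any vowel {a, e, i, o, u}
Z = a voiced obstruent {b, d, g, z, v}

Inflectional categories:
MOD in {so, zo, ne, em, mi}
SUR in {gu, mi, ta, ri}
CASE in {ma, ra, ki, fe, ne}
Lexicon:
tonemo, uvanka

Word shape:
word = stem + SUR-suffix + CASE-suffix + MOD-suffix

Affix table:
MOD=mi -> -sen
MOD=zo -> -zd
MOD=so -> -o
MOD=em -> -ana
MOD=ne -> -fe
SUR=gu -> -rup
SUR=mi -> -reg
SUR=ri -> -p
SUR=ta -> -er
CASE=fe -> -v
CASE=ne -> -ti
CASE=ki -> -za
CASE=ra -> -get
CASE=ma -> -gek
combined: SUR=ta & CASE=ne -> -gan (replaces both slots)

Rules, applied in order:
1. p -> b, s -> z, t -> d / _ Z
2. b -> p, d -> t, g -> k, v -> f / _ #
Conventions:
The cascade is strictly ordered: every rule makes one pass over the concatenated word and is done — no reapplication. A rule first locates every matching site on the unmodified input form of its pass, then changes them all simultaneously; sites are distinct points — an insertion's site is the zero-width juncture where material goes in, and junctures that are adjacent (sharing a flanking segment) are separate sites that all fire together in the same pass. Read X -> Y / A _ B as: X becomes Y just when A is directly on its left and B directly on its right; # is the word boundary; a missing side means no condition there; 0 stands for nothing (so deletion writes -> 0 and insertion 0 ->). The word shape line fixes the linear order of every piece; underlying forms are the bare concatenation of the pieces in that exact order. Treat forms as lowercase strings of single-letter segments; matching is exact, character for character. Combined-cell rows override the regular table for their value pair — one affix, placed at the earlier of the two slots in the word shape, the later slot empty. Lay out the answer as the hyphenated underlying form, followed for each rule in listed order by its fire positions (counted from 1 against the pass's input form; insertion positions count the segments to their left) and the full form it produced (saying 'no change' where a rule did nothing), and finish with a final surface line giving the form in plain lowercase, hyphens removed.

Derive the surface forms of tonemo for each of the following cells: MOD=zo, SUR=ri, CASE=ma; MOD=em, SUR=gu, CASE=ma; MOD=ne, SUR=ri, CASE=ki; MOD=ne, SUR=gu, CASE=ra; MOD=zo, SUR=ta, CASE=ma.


cell MOD=zo, SUR=ri, CASE=ma:
underlying: tonemo-p-gek-zd
1. p -> b, s -> z, t -> d / _ Z: fires at position(s) 7: tonemobgekzd
2. b -> p, d -> t, g -> k, v -> f / _ #: fires at position(s) 12: tonemobgekzt
surface: tonemobgekzt

cell MOD=em, SUR=gu, CASE=ma:
underlying: tonemo-rup-gek-ana
1. p -> b, s -> z, t -> d / _ Z: fires at position(s) 9: tonemorubgekana
2. b -> p, d -> t, g -> k, v -> f / _ #: no change
surface: tonemorubgekana

cell MOD=ne, SUR=ri, CASE=ki:
underlying: tonemo-p-za-fe
1. p -> b, s -> z, t -> d / _ Z: fires at position(s) 7: tonemobzafe
2. b -> p, d -> t, g -> k, v -> f / _ #: no change
surface: tonemobzafe

cell MOD=ne, SUR=gu, CASE=ra:
underlying: tonemo-rup-get-fe
1. p -> b, s -> z, t -> d / _ Z: fires at position(s) 9: tonemorubgetfe
2. b -> p, d -> t, g -> k, v -> f / _ #: no change
surface: tonemorubgetfe

cell MOD=zo, SUR=ta, CASE=ma:
underlying: tonemo-er-gek-zd
1. p -> b, s -> z, t -> d / _ Z: no change
2. b -> p, d -> t, g -> k, v -> f / _ #: fires at position(s) 13: tonemoergekzt
surface: tonemoergekzt


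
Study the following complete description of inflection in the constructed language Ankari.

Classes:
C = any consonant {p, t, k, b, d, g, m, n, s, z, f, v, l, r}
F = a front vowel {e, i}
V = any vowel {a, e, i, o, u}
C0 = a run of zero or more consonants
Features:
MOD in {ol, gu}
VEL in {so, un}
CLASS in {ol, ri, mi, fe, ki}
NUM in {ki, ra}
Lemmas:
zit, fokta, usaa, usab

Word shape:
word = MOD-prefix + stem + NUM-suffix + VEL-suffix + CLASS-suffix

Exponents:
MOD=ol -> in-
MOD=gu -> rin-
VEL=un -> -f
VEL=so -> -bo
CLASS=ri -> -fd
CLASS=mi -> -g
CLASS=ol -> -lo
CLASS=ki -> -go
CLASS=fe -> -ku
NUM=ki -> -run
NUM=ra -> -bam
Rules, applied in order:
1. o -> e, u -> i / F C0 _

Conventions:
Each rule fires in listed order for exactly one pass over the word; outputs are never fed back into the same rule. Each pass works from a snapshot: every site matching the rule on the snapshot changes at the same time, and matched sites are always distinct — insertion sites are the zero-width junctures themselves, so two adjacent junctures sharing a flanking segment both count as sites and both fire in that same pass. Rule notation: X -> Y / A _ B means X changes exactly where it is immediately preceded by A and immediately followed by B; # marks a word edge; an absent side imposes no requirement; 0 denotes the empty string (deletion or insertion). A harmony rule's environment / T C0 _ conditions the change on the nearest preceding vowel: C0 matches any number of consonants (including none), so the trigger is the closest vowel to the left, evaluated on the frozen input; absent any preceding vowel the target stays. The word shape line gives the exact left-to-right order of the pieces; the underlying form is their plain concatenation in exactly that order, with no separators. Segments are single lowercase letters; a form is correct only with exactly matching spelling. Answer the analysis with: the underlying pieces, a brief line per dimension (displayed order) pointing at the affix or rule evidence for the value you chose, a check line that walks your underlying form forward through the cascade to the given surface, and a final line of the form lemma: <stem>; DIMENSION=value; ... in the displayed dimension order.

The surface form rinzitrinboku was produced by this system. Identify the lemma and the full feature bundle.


underlying: rin-zit-run-bo-ku
MOD=gu - signalled by the affix rin-
VEL=so - signalled by the affix -bo
CLASS=fe - signalled by the affix -ku
NUM=ki - signalled by the affix -run
check: rinzitrunboku -> rinzitrinboku
lemma: zit; MOD=gu; VEL=so; CLASS=fe; NUM=ki


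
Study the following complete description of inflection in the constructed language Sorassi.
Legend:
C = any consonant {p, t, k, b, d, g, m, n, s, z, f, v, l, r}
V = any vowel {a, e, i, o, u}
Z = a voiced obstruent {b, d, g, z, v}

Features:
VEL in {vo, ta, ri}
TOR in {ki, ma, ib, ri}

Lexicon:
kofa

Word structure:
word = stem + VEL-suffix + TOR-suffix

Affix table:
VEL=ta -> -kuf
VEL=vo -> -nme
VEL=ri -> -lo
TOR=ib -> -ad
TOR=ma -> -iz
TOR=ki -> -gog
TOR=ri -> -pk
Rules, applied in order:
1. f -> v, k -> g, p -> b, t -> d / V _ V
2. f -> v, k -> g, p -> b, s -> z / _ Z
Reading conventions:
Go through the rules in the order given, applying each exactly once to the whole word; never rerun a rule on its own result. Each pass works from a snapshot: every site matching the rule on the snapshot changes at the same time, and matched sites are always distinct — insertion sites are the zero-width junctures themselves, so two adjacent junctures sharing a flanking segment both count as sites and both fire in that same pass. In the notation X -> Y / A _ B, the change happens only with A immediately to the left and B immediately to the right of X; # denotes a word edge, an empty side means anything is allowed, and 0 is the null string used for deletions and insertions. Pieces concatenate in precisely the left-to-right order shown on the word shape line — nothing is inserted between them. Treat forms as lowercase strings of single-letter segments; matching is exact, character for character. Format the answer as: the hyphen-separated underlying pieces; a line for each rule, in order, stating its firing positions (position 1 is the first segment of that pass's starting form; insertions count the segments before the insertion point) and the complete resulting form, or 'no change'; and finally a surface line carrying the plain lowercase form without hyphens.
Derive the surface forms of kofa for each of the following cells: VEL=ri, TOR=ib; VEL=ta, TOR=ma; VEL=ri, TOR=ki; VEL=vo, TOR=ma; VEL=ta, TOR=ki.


cell VEL=ri, TOR=ib:
underlying: kofa-lo-ad
1. f -> v, k -> g, p -> b, t -> d / V _ V: fires at position(s) 3: kovaload
2. f -> v, k -> g, p -> b, s -> z / _ Z: no change
surface: kovaload

cell VEL=ta, TOR=ma:
underlying: kofa-kuf-iz
1. f -> v, k -> g, p -> b, t -> d / V _ V: fires at position(s) 3, 5, 7: kovaguviz
2. f -> v, k -> g, p -> b, s -> z / _ Z: no change
surface: kovaguviz

cell VEL=ri, TOR=ki:
underlying: kofa-lo-gog
1. f -> v, k -> g, p -> b, t -> d / V _ V: fires at position(s) 3: kovalogog
2. f -> v, k -> g, p -> b, s -> z / _ Z: no change
surface: kovalogog

cell VEL=vo, TOR=ma:
underlying: kofa-nme-iz
1. f -> v, k -> g, p -> b, t -> d / V _ V: fires at position(s) 3: kovanmeiz
2. f -> v, k -> g, p -> b, s -> z / _ Z: no change
surface: kovanmeiz

cell VEL=ta, TOR=ki:
underlying: kofa-kuf-gog
1. f -> v, k -> g, p -> b, t -> d / V _ V: fires at position(s) 3, 5: kovagufgog
2. f -> v, k -> g, p -> b, s -> z / _ Z: fires at position(s) 7: kovaguvgog
surface: kovaguvgog


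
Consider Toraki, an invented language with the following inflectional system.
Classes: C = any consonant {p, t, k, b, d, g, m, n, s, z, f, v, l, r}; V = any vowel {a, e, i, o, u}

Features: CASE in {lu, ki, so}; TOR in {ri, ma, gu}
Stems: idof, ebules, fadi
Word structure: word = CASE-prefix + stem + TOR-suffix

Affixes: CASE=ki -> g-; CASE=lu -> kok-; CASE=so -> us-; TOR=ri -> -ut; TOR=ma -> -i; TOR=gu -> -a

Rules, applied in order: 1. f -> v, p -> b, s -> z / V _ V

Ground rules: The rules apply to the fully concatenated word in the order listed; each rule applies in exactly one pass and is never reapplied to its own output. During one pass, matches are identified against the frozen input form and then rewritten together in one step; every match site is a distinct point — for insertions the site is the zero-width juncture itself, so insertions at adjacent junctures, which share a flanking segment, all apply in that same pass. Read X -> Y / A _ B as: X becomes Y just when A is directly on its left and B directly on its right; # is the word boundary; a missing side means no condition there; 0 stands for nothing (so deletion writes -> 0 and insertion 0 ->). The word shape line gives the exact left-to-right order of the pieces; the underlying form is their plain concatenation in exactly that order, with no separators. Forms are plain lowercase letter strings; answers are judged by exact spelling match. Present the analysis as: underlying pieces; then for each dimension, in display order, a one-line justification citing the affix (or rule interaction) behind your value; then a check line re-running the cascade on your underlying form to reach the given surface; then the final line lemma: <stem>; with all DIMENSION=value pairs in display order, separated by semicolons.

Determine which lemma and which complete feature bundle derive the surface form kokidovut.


underlying: kok-idof-ut
CASE=lu - signalled by the affix kok-
TOR=ri - signalled by the affix -ut
check: kokidofut -> kokidovut
lemma: idof; CASE=lu; TOR=ri


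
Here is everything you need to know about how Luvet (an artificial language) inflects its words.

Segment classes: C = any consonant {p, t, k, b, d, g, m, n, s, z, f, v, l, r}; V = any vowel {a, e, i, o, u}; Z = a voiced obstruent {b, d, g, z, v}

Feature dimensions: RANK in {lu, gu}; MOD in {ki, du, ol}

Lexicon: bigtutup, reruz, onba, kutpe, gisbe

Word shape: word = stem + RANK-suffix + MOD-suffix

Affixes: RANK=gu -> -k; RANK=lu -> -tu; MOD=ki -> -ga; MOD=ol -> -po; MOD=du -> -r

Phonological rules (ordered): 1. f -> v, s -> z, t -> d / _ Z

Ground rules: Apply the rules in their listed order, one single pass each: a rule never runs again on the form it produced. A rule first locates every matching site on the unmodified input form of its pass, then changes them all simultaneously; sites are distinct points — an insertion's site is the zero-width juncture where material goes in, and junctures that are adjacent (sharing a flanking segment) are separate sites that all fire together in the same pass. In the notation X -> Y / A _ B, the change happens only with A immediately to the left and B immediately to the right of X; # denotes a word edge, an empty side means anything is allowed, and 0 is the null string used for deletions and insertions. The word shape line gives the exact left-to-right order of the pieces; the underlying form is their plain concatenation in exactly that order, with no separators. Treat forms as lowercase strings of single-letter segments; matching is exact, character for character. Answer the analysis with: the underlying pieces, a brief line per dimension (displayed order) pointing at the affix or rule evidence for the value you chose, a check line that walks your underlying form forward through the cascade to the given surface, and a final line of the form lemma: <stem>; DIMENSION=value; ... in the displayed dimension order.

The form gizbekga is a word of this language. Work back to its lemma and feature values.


underlying: gisbe-k-ga
RANK=gu - signalled by the affix -k
MOD=ki - signalled by the affix -ga
check: gisbekga -> gizbekga
lemma: gisbe; RANK=gu; MOD=ki


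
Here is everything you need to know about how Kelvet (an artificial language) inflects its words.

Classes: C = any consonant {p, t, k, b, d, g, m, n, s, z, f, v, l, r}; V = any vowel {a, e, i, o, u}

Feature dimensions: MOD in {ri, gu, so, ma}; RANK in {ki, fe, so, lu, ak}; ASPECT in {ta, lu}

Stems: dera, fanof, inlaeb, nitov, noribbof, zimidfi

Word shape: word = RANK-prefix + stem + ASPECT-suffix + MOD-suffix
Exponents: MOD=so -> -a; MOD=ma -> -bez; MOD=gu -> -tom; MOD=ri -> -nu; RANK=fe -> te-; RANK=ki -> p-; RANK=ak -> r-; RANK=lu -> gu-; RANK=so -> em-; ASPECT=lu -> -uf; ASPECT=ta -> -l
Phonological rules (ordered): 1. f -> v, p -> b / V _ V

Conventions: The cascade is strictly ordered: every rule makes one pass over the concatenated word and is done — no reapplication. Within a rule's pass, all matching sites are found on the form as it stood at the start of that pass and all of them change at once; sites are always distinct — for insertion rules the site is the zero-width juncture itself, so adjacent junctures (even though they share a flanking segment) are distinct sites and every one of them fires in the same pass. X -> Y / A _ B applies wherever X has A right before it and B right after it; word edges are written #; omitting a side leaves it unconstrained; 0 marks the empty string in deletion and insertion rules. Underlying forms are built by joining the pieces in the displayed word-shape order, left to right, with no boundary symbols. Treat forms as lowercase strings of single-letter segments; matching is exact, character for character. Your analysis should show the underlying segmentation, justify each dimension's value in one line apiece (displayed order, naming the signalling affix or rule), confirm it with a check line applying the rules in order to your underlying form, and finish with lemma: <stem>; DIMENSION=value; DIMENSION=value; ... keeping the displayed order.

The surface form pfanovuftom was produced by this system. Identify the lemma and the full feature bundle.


underlying: p-fanof-uf-tom
MOD=gu - signalled by the affix -tom
RANK=ki - signalled by the affix p-
ASPECT=lu - signalled by the affix -uf
check: pfanofuftom -> pfanovuftom
lemma: fanof; MOD=gu; RANK=ki; ASPECT=lu


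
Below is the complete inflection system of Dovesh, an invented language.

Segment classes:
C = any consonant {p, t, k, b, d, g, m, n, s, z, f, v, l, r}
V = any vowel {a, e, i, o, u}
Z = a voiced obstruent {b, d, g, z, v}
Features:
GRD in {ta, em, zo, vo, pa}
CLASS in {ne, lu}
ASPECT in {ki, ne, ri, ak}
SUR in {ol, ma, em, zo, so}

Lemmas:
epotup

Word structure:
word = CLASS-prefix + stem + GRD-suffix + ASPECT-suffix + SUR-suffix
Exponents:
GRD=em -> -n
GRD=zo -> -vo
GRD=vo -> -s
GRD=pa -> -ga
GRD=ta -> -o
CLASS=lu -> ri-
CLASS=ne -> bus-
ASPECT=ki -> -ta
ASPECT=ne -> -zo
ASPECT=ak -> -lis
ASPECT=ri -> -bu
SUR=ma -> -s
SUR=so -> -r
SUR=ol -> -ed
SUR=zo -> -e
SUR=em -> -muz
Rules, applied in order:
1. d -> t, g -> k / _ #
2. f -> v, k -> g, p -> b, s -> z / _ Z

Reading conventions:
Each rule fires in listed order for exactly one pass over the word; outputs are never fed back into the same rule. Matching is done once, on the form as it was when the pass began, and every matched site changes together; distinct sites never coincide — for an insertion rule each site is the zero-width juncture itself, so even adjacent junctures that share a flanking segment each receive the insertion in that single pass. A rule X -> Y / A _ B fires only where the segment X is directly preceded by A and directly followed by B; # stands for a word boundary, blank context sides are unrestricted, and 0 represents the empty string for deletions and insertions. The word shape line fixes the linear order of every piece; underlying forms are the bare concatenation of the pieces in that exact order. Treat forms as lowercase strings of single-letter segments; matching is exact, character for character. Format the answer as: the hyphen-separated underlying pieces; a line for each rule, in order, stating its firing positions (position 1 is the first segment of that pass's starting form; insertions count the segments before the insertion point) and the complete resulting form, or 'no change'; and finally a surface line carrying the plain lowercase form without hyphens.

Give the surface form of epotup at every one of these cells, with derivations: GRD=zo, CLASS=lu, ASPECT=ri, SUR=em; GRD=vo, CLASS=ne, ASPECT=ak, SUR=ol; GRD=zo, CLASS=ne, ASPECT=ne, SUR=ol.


cell GRD=zo, CLASS=lu, ASPECT=ri, SUR=em:
underlying: ri-epotup-vo-bu-muz
1. d -> t, g -> k / _ #: no change
2. f -> v, k -> g, p -> b, s -> z / _ Z: fires at position(s) 8: riepotubvobumuz
surface: riepotubvobumuz

cell GRD=vo, CLASS=ne, ASPECT=ak, SUR=ol:
underlying: bus-epotup-s-lis-ed
1. d -> t, g -> k / _ #: fires at position(s) 15: busepotupsliset
2. f -> v, k -> g, p -> b, s -> z / _ Z: no change
surface: busepotupsliset

cell GRD=zo, CLASS=ne, ASPECT=ne, SUR=ol:
underlying: bus-epotup-vo-zo-ed
1. d -> t, g -> k / _ #: fires at position(s) 15: busepotupvozoet
2. f -> v, k -> g, p -> b, s -> z / _ Z: fires at position(s) 9: busepotubvozoet
surface: busepotubvozoet
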